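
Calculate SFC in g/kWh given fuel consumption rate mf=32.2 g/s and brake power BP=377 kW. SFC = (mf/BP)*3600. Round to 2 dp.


SFC = (mf / BP) * 3600
Rate = 32.2 / 377 = 0.085411 g/(s*kW)
SFC = 0.085411 * 3600 = 307.48 g/kWh


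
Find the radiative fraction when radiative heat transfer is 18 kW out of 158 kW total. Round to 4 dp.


f_rad = Q_rad / Q_total
f_rad = 18 / 158 = 0.1139


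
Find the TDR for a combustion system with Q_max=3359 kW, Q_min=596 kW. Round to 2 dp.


TDR = Q_max / Q_min
TDR = 3359 / 596 = 5.64


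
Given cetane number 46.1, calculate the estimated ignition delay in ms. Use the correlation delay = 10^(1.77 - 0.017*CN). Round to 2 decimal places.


delay = 10^(1.77 - 0.017*CN)
Exponent = 1.77 - 0.017*46.1 = 0.9863
delay = 10^0.9863 = 9.69 ms


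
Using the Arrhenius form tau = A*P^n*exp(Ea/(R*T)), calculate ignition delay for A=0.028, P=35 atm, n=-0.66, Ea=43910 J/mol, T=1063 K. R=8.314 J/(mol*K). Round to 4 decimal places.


tau = A * P^n * exp(Ea/(R*T))
P^n = 35^(-0.66) = 0.09570069
Ea/(R*T) = 43910/(8.314*1063) = 4.968441
exp(Ea/(R*T)) = 143.802550
tau = 0.028 * 0.09570069 * 143.802550 = 0.3853 ms


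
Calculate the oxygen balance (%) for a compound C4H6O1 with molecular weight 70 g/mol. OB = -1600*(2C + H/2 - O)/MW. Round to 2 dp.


OB = -1600 * (2C + H/2 - O) / MW
Inner = 2*4 + 6/2 - 1 = 10.00
OB = -1600 * 10.00 / 70 = -228.57%


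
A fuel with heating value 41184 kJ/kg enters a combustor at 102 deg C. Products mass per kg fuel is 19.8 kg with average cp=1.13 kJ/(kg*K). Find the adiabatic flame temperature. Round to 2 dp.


T_ad = T_in + Hc / (m_p * cp)
Denominator = 19.8 * 1.13 = 22.3740
Temperature rise = 41184 / 22.3740 = 1840.71 K
T_ad = 102 + 1840.71 = 1942.71 deg C


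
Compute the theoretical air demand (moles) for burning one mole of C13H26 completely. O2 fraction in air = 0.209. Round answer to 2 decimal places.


Balanced combustion: C13H26 + 19.5 O2 -> 13 CO2 + 13 H2O
O2 needed = C + H/4 = 13 + 26/4 = 19.50 moles
Air moles = O2 / 0.209 = 19.50 / 0.209 = 93.30 moles air


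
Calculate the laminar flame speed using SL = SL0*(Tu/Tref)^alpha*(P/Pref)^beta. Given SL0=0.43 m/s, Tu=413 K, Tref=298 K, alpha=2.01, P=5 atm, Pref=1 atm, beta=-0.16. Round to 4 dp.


SL = SL0 * (Tu/Tref)^alpha * (P/Pref)^beta
T ratio = 413/298 = 1.38590604
(T ratio)^alpha = 1.38590604^2.01 = 1.927014
(P/Pref)^beta = 5^(-0.16) = 0.772974
SL = 0.43 * 1.927014 * 0.772974 = 0.6405 m/s


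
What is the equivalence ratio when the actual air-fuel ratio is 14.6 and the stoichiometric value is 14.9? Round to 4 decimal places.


phi = AFR_stoich / AFR_actual
phi = 14.9 / 14.6 = 1.0205


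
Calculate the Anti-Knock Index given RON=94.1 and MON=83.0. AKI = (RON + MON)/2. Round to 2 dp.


AKI = (RON + MON) / 2
AKI = (94.1 + 83.0) / 2
AKI = 177.1 / 2 = 88.55


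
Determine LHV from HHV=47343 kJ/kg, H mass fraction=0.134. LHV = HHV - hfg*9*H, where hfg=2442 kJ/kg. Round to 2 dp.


LHV = HHV - hfg * 9 * H
Water correction = 2442 * 9 * 0.134 = 2945.052 kJ/kg
LHV = 47343 - 2945.052 = 44397.95 kJ/kg


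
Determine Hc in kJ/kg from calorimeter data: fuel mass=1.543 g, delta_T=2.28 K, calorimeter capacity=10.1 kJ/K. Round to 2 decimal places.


Hc = C_cal * delta_T / m_fuel
Q_released = 10.1 * 2.28 = 23.0280 kJ
m_fuel = 1.543 g = 1.543/1000 kg = 0.001543 kg
Hc = 23.0280 / 0.001543 = 14924.17 kJ/kg


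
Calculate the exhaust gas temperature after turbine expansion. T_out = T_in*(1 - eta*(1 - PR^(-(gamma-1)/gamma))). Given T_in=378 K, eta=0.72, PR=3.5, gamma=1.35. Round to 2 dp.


T_out = T_in * (1 - eta * (1 - PR^(-(gamma-1)/gamma)))
Exponent = -(1.35-1)/1.35 = -0.25925926
PR^exp = 3.5^(-0.25925926) = 0.72267881
Factor = 1 - 0.72*(1 - 0.72267881) = 0.80032874
T_out = 378 * 0.80032874 = 302.52 K


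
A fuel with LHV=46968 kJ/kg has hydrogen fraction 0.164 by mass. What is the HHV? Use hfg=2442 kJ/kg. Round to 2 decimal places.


HHV = LHV + hfg * 9 * H
Water addition = 2442 * 9 * 0.164 = 3604.392 kJ/kg
HHV = 46968 + 3604.392 = 50572.39 kJ/kg


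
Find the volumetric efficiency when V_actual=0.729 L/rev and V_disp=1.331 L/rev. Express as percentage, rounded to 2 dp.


eta_v = (V_actual / V_disp) * 100
Ratio = 0.729 / 1.331 = 0.5477
eta_v = 0.5477 * 100 = 54.77%


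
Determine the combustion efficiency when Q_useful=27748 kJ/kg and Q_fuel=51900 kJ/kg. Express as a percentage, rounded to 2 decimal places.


Efficiency = (Q_useful / Q_fuel) * 100
Efficiency = (27748 / 51900) * 100
Efficiency = 0.5346 * 100 = 53.46%


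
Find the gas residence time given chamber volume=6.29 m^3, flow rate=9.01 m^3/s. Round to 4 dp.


tau = V / Q_flow
tau = 6.29 / 9.01 = 0.6981 s


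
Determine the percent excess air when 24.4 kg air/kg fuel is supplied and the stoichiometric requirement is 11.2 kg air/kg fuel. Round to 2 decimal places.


Excess air = actual - stoichiometric = 24.4 - 11.2 = 13.20 kg/kg fuel
Excess air % = (excess / stoich) * 100 = (13.20 / 11.2) * 100 = 117.86%


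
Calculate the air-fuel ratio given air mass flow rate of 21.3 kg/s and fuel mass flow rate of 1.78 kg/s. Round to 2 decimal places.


AFR = m_air / m_fuel
AFR = 21.3 / 1.78 = 11.97


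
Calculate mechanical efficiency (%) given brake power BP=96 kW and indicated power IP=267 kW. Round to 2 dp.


eta_mech = (BP / IP) * 100
Ratio = 96 / 267 = 0.3596
eta_mech = 0.3596 * 100 = 35.96%


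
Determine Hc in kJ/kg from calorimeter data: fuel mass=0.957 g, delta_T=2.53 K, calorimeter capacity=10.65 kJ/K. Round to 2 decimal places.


Hc = C_cal * delta_T / m_fuel
Q_released = 10.65 * 2.53 = 26.9445 kJ
m_fuel = 0.957 g = 0.957/1000 kg = 0.000957 kg
Hc = 26.9445 / 0.000957 = 28155.17 kJ/kg


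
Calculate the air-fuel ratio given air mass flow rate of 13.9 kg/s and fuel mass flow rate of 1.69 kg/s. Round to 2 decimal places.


AFR = m_air / m_fuel
AFR = 13.9 / 1.69 = 8.22


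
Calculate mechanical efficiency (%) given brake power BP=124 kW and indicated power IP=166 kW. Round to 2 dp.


eta_mech = (BP / IP) * 100
Ratio = 124 / 166 = 0.7470
eta_mech = 0.7470 * 100 = 74.70%


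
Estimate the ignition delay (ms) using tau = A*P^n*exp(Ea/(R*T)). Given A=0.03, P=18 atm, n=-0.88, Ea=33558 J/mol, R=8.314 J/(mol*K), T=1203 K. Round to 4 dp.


tau = A * P^n * exp(Ea/(R*T))
P^n = 18^(-0.88) = 0.07858872
Ea/(R*T) = 33558/(8.314*1203) = 3.355216
exp(Ea/(R*T)) = 28.651779
tau = 0.03 * 0.07858872 * 28.651779 = 0.0676 ms


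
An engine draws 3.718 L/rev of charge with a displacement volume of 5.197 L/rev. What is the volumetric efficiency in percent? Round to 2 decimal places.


eta_v = (V_actual / V_disp) * 100
Ratio = 3.718 / 5.197 = 0.7154
eta_v = 0.7154 * 100 = 71.54%


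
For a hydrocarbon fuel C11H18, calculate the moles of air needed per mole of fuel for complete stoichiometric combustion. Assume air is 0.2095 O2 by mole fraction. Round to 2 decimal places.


Balanced combustion: C11H18 + 15.5 O2 -> 11 CO2 + 9 H2O
O2 needed = C + H/4 = 11 + 18/4 = 15.50 moles
Air moles = O2 / 0.2095 = 15.50 / 0.2095 = 73.99 moles air


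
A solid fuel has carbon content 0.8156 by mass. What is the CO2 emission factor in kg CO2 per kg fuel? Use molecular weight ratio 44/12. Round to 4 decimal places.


EF = C_frac * (M_CO2 / M_C)
EF = 0.8156 * (44/12)
EF = 0.8156 * 3.666667 = 2.9905 kg_CO2/kg_fuel


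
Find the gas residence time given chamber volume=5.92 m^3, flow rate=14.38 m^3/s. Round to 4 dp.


tau = V / Q_flow
tau = 5.92 / 14.38 = 0.4117 s


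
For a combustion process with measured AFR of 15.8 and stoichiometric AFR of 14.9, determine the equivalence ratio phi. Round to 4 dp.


phi = AFR_stoich / AFR_actual
phi = 14.9 / 15.8 = 0.9430


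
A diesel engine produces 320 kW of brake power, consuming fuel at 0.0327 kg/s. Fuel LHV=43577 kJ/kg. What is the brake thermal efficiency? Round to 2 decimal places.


eta_BTE = (BP / (mf * LHV)) * 100
Denominator = 0.0327 * 43577 = 1424.9679 kW
eta_BTE = (320 / 1424.9679) * 100 = 22.46%


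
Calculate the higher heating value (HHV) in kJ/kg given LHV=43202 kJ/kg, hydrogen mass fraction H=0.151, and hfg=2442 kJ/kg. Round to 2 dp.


HHV = LHV + hfg * 9 * H
Water addition = 2442 * 9 * 0.151 = 3318.678 kJ/kg
HHV = 43202 + 3318.678 = 46520.68 kJ/kg


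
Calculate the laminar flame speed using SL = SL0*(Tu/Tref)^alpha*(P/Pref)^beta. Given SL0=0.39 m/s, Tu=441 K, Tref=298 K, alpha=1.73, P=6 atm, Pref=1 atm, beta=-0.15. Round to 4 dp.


SL = SL0 * (Tu/Tref)^alpha * (P/Pref)^beta
T ratio = 441/298 = 1.47986577
(T ratio)^alpha = 1.47986577^1.73 = 1.970083
(P/Pref)^beta = 6^(-0.15) = 0.764324
SL = 0.39 * 1.970083 * 0.764324 = 0.5873 m/s


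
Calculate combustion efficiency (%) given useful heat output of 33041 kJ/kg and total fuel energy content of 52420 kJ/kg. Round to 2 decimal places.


Efficiency = (Q_useful / Q_fuel) * 100
Efficiency = (33041 / 52420) * 100
Efficiency = 0.6303 * 100 = 63.03%


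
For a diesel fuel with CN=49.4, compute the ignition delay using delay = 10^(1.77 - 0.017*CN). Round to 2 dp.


delay = 10^(1.77 - 0.017*CN)
Exponent = 1.77 - 0.017*49.4 = 0.9302
delay = 10^0.9302 = 8.52 ms


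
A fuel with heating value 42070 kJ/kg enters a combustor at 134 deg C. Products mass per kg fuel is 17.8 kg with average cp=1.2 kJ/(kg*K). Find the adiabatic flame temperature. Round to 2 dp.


T_ad = T_in + Hc / (m_p * cp)
Denominator = 17.8 * 1.2 = 21.3600
Temperature rise = 42070 / 21.3600 = 1969.57 K
T_ad = 134 + 1969.57 = 2103.57 deg C


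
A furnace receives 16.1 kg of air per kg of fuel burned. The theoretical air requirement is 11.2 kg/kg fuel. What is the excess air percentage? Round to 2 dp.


Excess air = actual - stoichiometric = 16.1 - 11.2 = 4.90 kg/kg fuel
Excess air % = (excess / stoich) * 100 = (4.90 / 11.2) * 100 = 43.75%


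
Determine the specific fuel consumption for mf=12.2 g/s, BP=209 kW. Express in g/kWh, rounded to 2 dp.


SFC = (mf / BP) * 3600
Rate = 12.2 / 209 = 0.058373 g/(s*kW)
SFC = 0.058373 * 3600 = 210.14 g/kWh


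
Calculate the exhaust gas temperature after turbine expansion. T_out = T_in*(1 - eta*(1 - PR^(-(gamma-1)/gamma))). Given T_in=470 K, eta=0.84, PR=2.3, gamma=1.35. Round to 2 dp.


T_out = T_in * (1 - eta * (1 - PR^(-(gamma-1)/gamma)))
Exponent = -(1.35-1)/1.35 = -0.25925926
PR^exp = 2.3^(-0.25925926) = 0.80578413
Factor = 1 - 0.84*(1 - 0.80578413) = 0.83685867
T_out = 470 * 0.83685867 = 393.32 K


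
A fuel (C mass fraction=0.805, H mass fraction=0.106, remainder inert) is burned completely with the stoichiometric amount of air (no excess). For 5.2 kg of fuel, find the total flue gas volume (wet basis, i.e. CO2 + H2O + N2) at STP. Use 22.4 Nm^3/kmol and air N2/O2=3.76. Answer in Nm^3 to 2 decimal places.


Per kg fuel: CO2 = (C/12 kmol)*22.4 = (0.805/12)*22.4 = 1.50267 Nm^3
Per kg fuel: H2O = (H/2 kmol)*22.4 = (0.106/2)*22.4 = 1.18720 Nm^3
O2 needed per kg fuel = C/12 + H/4 = 0.805/12 + 0.106/4 = 0.09358333 kmol
Per kg fuel: N2 = O2*3.76*22.4 = 0.09358333*3.76*22.4 = 7.88196 Nm^3
Total per kg = 1.50267 + 1.18720 + 7.88196 = 10.57183 Nm^3
Total = 10.57183 * 5.2 = 54.97 Nm^3


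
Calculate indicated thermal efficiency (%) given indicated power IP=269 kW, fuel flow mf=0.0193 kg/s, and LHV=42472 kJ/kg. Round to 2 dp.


eta_ith = (IP / (mf * LHV)) * 100
Denominator = 0.0193 * 42472 = 819.7096 kW
eta_ith = (269 / 819.7096) * 100 = 32.82%


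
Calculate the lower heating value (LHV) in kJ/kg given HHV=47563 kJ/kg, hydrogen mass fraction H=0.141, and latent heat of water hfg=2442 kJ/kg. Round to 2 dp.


LHV = HHV - hfg * 9 * H
Water correction = 2442 * 9 * 0.141 = 3098.898 kJ/kg
LHV = 47563 - 3098.898 = 44464.10 kJ/kg


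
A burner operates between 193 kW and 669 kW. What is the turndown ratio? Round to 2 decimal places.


TDR = Q_max / Q_min
TDR = 669 / 193 = 3.47


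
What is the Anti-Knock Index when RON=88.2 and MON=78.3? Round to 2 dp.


AKI = (RON + MON) / 2
AKI = (88.2 + 78.3) / 2
AKI = 166.5 / 2 = 83.25


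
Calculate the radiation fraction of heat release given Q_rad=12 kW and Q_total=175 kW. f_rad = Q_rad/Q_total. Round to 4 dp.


f_rad = Q_rad / Q_total
f_rad = 12 / 175 = 0.0686


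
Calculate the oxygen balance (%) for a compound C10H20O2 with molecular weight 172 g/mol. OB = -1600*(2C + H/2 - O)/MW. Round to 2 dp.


OB = -1600 * (2C + H/2 - O) / MW
Inner = 2*10 + 20/2 - 2 = 28.00
OB = -1600 * 28.00 / 172 = -260.47%


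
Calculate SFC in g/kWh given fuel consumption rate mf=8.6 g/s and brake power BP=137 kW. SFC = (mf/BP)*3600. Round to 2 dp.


SFC = (mf / BP) * 3600
Rate = 8.6 / 137 = 0.062774 g/(s*kW)
SFC = 0.062774 * 3600 = 225.99 g/kWh


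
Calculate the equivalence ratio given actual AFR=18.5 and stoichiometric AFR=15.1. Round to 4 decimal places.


phi = AFR_stoich / AFR_actual
phi = 15.1 / 18.5 = 0.8162


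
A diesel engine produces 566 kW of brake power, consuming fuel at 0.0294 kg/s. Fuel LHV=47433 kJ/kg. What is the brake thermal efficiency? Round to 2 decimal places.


eta_BTE = (BP / (mf * LHV)) * 100
Denominator = 0.0294 * 47433 = 1394.5302 kW
eta_BTE = (566 / 1394.5302) * 100 = 40.59%


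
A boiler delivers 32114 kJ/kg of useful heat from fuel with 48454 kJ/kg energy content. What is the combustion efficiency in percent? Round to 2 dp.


Efficiency = (Q_useful / Q_fuel) * 100
Efficiency = (32114 / 48454) * 100
Efficiency = 0.6628 * 100 = 66.28%


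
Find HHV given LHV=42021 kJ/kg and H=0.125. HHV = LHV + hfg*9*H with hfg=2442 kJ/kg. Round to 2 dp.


HHV = LHV + hfg * 9 * H
Water addition = 2442 * 9 * 0.125 = 2747.250 kJ/kg
HHV = 42021 + 2747.250 = 44768.25 kJ/kg


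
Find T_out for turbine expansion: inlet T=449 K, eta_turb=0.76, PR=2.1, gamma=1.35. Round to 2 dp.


T_out = T_in * (1 - eta * (1 - PR^(-(gamma-1)/gamma)))
Exponent = -(1.35-1)/1.35 = -0.25925926
PR^exp = 2.1^(-0.25925926) = 0.82501466
Factor = 1 - 0.76*(1 - 0.82501466) = 0.86701114
T_out = 449 * 0.86701114 = 389.29 K


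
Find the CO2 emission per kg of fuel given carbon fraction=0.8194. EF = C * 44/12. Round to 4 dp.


EF = C_frac * (M_CO2 / M_C)
EF = 0.8194 * (44/12)
EF = 0.8194 * 3.666667 = 3.0045 kg_CO2/kg_fuel


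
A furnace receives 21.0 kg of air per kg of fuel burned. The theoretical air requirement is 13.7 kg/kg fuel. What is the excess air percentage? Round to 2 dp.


Excess air = actual - stoichiometric = 21.0 - 13.7 = 7.30 kg/kg fuel
Excess air % = (excess / stoich) * 100 = (7.30 / 13.7) * 100 = 53.28%


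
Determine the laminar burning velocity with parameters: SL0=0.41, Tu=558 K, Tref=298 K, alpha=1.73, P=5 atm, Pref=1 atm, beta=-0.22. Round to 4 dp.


SL = SL0 * (Tu/Tref)^alpha * (P/Pref)^beta
T ratio = 558/298 = 1.87248322
(T ratio)^alpha = 1.87248322^1.73 = 2.959941
(P/Pref)^beta = 5^(-0.22) = 0.701821
SL = 0.41 * 2.959941 * 0.701821 = 0.8517 m/s


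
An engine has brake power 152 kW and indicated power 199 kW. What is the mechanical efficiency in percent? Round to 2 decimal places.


eta_mech = (BP / IP) * 100
Ratio = 152 / 199 = 0.7638
eta_mech = 0.7638 * 100 = 76.38%


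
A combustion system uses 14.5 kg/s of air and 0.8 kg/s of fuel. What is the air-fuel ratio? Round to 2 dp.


AFR = m_air / m_fuel
AFR = 14.5 / 0.8 = 18.13


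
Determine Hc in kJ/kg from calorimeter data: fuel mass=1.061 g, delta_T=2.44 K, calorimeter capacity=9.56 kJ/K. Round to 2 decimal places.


Hc = C_cal * delta_T / m_fuel
Q_released = 9.56 * 2.44 = 23.3264 kJ
m_fuel = 1.061 g = 1.061/1000 kg = 0.001061 kg
Hc = 23.3264 / 0.001061 = 21985.30 kJ/kg


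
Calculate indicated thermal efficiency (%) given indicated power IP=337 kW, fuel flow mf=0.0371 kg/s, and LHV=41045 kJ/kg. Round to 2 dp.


eta_ith = (IP / (mf * LHV)) * 100
Denominator = 0.0371 * 41045 = 1522.7695 kW
eta_ith = (337 / 1522.7695) * 100 = 22.13%


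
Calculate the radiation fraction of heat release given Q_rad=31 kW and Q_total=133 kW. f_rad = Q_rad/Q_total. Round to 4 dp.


f_rad = Q_rad / Q_total
f_rad = 31 / 133 = 0.2331


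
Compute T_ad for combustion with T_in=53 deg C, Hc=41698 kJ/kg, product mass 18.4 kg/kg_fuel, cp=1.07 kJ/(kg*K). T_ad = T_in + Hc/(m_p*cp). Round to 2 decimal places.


T_ad = T_in + Hc / (m_p * cp)
Denominator = 18.4 * 1.07 = 19.6880
Temperature rise = 41698 / 19.6880 = 2117.94 K
T_ad = 53 + 2117.94 = 2170.94 deg C


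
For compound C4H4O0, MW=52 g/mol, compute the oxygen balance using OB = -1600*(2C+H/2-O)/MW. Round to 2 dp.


OB = -1600 * (2C + H/2 - O) / MW
Inner = 2*4 + 4/2 - 0 = 10.00
OB = -1600 * 10.00 / 52 = -307.69%


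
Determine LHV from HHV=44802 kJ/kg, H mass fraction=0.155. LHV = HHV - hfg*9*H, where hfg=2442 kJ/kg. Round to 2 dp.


LHV = HHV - hfg * 9 * H
Water correction = 2442 * 9 * 0.155 = 3406.590 kJ/kg
LHV = 44802 - 3406.590 = 41395.41 kJ/kg


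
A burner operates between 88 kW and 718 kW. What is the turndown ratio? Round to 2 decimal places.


TDR = Q_max / Q_min
TDR = 718 / 88 = 8.16


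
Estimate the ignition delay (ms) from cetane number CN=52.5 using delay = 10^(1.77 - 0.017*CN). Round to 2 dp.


delay = 10^(1.77 - 0.017*CN)
Exponent = 1.77 - 0.017*52.5 = 0.8775
delay = 10^0.8775 = 7.54 ms


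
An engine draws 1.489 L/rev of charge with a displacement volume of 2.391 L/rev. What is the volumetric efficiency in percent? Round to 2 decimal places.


eta_v = (V_actual / V_disp) * 100
Ratio = 1.489 / 2.391 = 0.6228
eta_v = 0.6228 * 100 = 62.28%


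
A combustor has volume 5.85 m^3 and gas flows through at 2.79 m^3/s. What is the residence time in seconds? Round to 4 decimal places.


tau = V / Q_flow
tau = 5.85 / 2.79 = 2.0968 s


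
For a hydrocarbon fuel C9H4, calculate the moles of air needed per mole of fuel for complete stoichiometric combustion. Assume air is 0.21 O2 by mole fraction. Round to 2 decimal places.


Balanced combustion: C9H4 + 10 O2 -> 9 CO2 + 2 H2O
O2 needed = C + H/4 = 9 + 4/4 = 10.00 moles
Air moles = O2 / 0.21 = 10.00 / 0.21 = 47.62 moles air


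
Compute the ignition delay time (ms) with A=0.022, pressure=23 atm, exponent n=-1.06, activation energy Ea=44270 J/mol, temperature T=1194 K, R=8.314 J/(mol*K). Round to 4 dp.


tau = A * P^n * exp(Ea/(R*T))
P^n = 23^(-1.06) = 0.03602206
Ea/(R*T) = 44270/(8.314*1194) = 4.459592
exp(Ea/(R*T)) = 86.452271
tau = 0.022 * 0.03602206 * 86.452271 = 0.0685 ms


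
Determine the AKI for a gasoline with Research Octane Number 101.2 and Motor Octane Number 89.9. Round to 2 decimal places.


AKI = (RON + MON) / 2
AKI = (101.2 + 89.9) / 2
AKI = 191.1 / 2 = 95.55


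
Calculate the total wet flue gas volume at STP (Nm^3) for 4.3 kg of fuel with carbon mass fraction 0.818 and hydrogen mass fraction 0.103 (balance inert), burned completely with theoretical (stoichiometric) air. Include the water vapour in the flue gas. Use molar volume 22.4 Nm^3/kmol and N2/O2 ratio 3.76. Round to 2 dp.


Per kg fuel: CO2 = (C/12 kmol)*22.4 = (0.818/12)*22.4 = 1.52693 Nm^3
Per kg fuel: H2O = (H/2 kmol)*22.4 = (0.103/2)*22.4 = 1.15360 Nm^3
O2 needed per kg fuel = C/12 + H/4 = 0.818/12 + 0.103/4 = 0.09391667 kmol
Per kg fuel: N2 = O2*3.76*22.4 = 0.09391667*3.76*22.4 = 7.91004 Nm^3
Total per kg = 1.52693 + 1.15360 + 7.91004 = 10.59057 Nm^3
Total = 10.59057 * 4.3 = 45.54 Nm^3


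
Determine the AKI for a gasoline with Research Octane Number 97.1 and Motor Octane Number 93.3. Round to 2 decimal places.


AKI = (RON + MON) / 2
AKI = (97.1 + 93.3) / 2
AKI = 190.4 / 2 = 95.20


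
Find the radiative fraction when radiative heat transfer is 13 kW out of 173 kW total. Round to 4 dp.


f_rad = Q_rad / Q_total
f_rad = 13 / 173 = 0.0751


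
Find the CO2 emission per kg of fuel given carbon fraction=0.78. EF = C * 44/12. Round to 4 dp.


EF = C_frac * (M_CO2 / M_C)
EF = 0.78 * (44/12)
EF = 0.78 * 3.666667 = 2.8600 kg_CO2/kg_fuel


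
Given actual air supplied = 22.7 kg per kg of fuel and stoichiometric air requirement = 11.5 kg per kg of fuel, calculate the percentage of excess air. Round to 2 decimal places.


Excess air = actual - stoichiometric = 22.7 - 11.5 = 11.20 kg/kg fuel
Excess air % = (excess / stoich) * 100 = (11.20 / 11.5) * 100 = 97.39%


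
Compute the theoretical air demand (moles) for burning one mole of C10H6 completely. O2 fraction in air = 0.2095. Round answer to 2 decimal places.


Balanced combustion: C10H6 + 11.5 O2 -> 10 CO2 + 3 H2O
O2 needed = C + H/4 = 10 + 6/4 = 11.50 moles
Air moles = O2 / 0.2095 = 11.50 / 0.2095 = 54.89 moles air


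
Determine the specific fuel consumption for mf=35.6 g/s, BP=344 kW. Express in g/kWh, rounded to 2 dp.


SFC = (mf / BP) * 3600
Rate = 35.6 / 344 = 0.103488 g/(s*kW)
SFC = 0.103488 * 3600 = 372.56 g/kWh


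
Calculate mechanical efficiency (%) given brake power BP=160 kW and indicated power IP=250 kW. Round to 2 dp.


eta_mech = (BP / IP) * 100
Ratio = 160 / 250 = 0.6400
eta_mech = 0.6400 * 100 = 64.00%


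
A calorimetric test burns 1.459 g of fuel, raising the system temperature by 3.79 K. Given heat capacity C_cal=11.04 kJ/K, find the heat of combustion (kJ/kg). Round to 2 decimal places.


Hc = C_cal * delta_T / m_fuel
Q_released = 11.04 * 3.79 = 41.8416 kJ
m_fuel = 1.459 g = 1.459/1000 kg = 0.001459 kg
Hc = 41.8416 / 0.001459 = 28678.27 kJ/kg


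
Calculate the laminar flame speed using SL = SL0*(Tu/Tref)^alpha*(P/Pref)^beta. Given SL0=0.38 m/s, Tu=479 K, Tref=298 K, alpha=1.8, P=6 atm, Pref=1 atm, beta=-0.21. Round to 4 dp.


SL = SL0 * (Tu/Tref)^alpha * (P/Pref)^beta
T ratio = 479/298 = 1.60738255
(T ratio)^alpha = 1.60738255^1.8 = 2.349712
(P/Pref)^beta = 6^(-0.21) = 0.686417
SL = 0.38 * 2.349712 * 0.686417 = 0.6129 m/s


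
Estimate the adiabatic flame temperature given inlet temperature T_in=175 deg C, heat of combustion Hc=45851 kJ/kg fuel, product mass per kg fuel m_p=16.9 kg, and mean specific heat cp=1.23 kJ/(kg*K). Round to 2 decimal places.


T_ad = T_in + Hc / (m_p * cp)
Denominator = 16.9 * 1.23 = 20.7870
Temperature rise = 45851 / 20.7870 = 2205.75 K
T_ad = 175 + 2205.75 = 2380.75 deg C


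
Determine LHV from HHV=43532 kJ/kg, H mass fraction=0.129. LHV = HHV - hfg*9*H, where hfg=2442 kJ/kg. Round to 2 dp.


LHV = HHV - hfg * 9 * H
Water correction = 2442 * 9 * 0.129 = 2835.162 kJ/kg
LHV = 43532 - 2835.162 = 40696.84 kJ/kg


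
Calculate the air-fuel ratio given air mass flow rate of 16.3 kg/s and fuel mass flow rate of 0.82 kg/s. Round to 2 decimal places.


AFR = m_air / m_fuel
AFR = 16.3 / 0.82 = 19.88


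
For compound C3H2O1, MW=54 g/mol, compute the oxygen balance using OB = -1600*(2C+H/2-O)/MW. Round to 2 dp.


OB = -1600 * (2C + H/2 - O) / MW
Inner = 2*3 + 2/2 - 1 = 6.00
OB = -1600 * 6.00 / 54 = -177.78%


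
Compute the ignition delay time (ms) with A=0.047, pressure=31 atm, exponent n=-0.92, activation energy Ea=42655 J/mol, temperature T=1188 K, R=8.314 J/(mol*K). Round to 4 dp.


tau = A * P^n * exp(Ea/(R*T))
P^n = 31^(-0.92) = 0.04245680
Ea/(R*T) = 42655/(8.314*1188) = 4.318605
exp(Ea/(R*T)) = 75.083815
tau = 0.047 * 0.04245680 * 75.083815 = 0.1498 ms


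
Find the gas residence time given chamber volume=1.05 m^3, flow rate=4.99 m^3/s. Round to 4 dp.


tau = V / Q_flow
tau = 1.05 / 4.99 = 0.2104 s


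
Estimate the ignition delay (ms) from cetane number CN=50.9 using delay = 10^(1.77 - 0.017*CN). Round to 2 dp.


delay = 10^(1.77 - 0.017*CN)
Exponent = 1.77 - 0.017*50.9 = 0.9047
delay = 10^0.9047 = 8.03 ms


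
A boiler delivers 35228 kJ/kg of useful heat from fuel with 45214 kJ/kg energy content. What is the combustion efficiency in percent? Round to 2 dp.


Efficiency = (Q_useful / Q_fuel) * 100
Efficiency = (35228 / 45214) * 100
Efficiency = 0.7791 * 100 = 77.91%


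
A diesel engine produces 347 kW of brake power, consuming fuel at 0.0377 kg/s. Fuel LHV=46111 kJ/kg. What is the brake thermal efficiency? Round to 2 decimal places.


eta_BTE = (BP / (mf * LHV)) * 100
Denominator = 0.0377 * 46111 = 1738.3847 kW
eta_BTE = (347 / 1738.3847) * 100 = 19.96%


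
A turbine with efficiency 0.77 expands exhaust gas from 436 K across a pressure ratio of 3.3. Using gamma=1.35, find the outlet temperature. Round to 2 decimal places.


T_out = T_in * (1 - eta * (1 - PR^(-(gamma-1)/gamma)))
Exponent = -(1.35-1)/1.35 = -0.25925926
PR^exp = 3.3^(-0.25925926) = 0.73378775
Factor = 1 - 0.77*(1 - 0.73378775) = 0.79501657
T_out = 436 * 0.79501657 = 346.63 K


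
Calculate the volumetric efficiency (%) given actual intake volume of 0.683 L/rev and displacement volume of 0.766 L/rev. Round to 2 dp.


eta_v = (V_actual / V_disp) * 100
Ratio = 0.683 / 0.766 = 0.8916
eta_v = 0.8916 * 100 = 89.16%


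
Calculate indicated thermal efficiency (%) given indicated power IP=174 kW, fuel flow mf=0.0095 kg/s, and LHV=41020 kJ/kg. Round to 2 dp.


eta_ith = (IP / (mf * LHV)) * 100
Denominator = 0.0095 * 41020 = 389.6900 kW
eta_ith = (174 / 389.6900) * 100 = 44.65%


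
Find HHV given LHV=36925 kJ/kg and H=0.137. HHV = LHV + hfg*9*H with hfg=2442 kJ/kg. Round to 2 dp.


HHV = LHV + hfg * 9 * H
Water addition = 2442 * 9 * 0.137 = 3010.986 kJ/kg
HHV = 36925 + 3010.986 = 39935.99 kJ/kg


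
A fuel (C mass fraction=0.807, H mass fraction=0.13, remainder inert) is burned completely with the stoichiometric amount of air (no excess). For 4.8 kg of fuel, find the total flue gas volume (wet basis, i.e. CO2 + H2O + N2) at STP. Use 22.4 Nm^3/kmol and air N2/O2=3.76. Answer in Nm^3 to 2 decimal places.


Per kg fuel: CO2 = (C/12 kmol)*22.4 = (0.807/12)*22.4 = 1.50640 Nm^3
Per kg fuel: H2O = (H/2 kmol)*22.4 = (0.13/2)*22.4 = 1.45600 Nm^3
O2 needed per kg fuel = C/12 + H/4 = 0.807/12 + 0.13/4 = 0.09975000 kmol
Per kg fuel: N2 = O2*3.76*22.4 = 0.09975000*3.76*22.4 = 8.40134 Nm^3
Total per kg = 1.50640 + 1.45600 + 8.40134 = 11.36374 Nm^3
Total = 11.36374 * 4.8 = 54.55 Nm^3


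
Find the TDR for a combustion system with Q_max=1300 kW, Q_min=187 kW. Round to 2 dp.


TDR = Q_max / Q_min
TDR = 1300 / 187 = 6.95


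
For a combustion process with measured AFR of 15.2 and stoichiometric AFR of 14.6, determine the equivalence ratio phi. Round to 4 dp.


phi = AFR_stoich / AFR_actual
phi = 14.6 / 15.2 = 0.9605


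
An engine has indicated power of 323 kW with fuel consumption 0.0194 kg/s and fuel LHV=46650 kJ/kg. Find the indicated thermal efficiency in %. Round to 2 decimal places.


eta_ith = (IP / (mf * LHV)) * 100
Denominator = 0.0194 * 46650 = 905.0100 kW
eta_ith = (323 / 905.0100) * 100 = 35.69%


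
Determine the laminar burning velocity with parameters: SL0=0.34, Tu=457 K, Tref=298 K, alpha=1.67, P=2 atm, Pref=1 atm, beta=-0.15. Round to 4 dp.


SL = SL0 * (Tu/Tref)^alpha * (P/Pref)^beta
T ratio = 457/298 = 1.53355705
(T ratio)^alpha = 1.53355705^1.67 = 2.042297
(P/Pref)^beta = 2^(-0.15) = 0.901250
SL = 0.34 * 2.042297 * 0.901250 = 0.6258 m/s


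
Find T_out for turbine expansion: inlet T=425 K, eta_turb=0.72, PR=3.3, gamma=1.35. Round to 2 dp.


T_out = T_in * (1 - eta * (1 - PR^(-(gamma-1)/gamma)))
Exponent = -(1.35-1)/1.35 = -0.25925926
PR^exp = 3.3^(-0.25925926) = 0.73378775
Factor = 1 - 0.72*(1 - 0.73378775) = 0.80832718
T_out = 425 * 0.80832718 = 343.54 K


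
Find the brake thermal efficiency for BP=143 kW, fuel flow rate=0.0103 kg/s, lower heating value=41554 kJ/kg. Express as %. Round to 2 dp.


eta_BTE = (BP / (mf * LHV)) * 100
Denominator = 0.0103 * 41554 = 428.0062 kW
eta_BTE = (143 / 428.0062) * 100 = 33.41%


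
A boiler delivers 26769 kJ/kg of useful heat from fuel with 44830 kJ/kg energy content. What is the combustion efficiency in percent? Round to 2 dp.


Efficiency = (Q_useful / Q_fuel) * 100
Efficiency = (26769 / 44830) * 100
Efficiency = 0.5971 * 100 = 59.71%


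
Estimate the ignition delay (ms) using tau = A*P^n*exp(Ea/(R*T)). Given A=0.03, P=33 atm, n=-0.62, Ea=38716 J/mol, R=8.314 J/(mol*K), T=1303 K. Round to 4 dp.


tau = A * P^n * exp(Ea/(R*T))
P^n = 33^(-0.62) = 0.11442511
Ea/(R*T) = 38716/(8.314*1303) = 3.573848
exp(Ea/(R*T)) = 35.653515
tau = 0.03 * 0.11442511 * 35.653515 = 0.1224 ms


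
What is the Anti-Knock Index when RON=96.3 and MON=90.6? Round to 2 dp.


AKI = (RON + MON) / 2
AKI = (96.3 + 90.6) / 2
AKI = 186.9 / 2 = 93.45


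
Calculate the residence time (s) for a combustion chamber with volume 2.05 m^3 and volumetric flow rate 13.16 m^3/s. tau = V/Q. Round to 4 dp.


tau = V / Q_flow
tau = 2.05 / 13.16 = 0.1558 s


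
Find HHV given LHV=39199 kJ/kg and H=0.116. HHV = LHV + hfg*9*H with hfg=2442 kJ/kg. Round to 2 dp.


HHV = LHV + hfg * 9 * H
Water addition = 2442 * 9 * 0.116 = 2549.448 kJ/kg
HHV = 39199 + 2549.448 = 41748.45 kJ/kg


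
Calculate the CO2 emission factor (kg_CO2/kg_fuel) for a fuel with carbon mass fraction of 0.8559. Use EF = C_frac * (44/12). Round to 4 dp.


EF = C_frac * (M_CO2 / M_C)
EF = 0.8559 * (44/12)
EF = 0.8559 * 3.666667 = 3.1383 kg_CO2/kg_fuel


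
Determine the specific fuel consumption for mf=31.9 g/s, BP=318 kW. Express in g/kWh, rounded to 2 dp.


SFC = (mf / BP) * 3600
Rate = 31.9 / 318 = 0.100314 g/(s*kW)
SFC = 0.100314 * 3600 = 361.13 g/kWh


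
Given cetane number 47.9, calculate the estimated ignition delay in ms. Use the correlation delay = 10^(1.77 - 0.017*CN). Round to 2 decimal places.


delay = 10^(1.77 - 0.017*CN)
Exponent = 1.77 - 0.017*47.9 = 0.9557
delay = 10^0.9557 = 9.03 ms


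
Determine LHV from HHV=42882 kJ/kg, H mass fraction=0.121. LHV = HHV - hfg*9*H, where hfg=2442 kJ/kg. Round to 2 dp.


LHV = HHV - hfg * 9 * H
Water correction = 2442 * 9 * 0.121 = 2659.338 kJ/kg
LHV = 42882 - 2659.338 = 40222.66 kJ/kg


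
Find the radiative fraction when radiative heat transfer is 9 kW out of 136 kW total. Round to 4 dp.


f_rad = Q_rad / Q_total
f_rad = 9 / 136 = 0.0662


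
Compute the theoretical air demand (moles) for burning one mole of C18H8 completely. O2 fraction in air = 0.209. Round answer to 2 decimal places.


Balanced combustion: C18H8 + 20 O2 -> 18 CO2 + 4 H2O
O2 needed = C + H/4 = 18 + 8/4 = 20.00 moles
Air moles = O2 / 0.209 = 20.00 / 0.209 = 95.69 moles air


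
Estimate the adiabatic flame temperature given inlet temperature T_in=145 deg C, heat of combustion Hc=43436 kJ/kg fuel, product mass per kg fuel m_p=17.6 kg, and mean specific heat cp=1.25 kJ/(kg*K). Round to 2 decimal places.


T_ad = T_in + Hc / (m_p * cp)
Denominator = 17.6 * 1.25 = 22.0000
Temperature rise = 43436 / 22.0000 = 1974.36 K
T_ad = 145 + 1974.36 = 2119.36 deg C


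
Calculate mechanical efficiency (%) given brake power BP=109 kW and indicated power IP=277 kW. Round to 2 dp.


eta_mech = (BP / IP) * 100
Ratio = 109 / 277 = 0.3935
eta_mech = 0.3935 * 100 = 39.35%


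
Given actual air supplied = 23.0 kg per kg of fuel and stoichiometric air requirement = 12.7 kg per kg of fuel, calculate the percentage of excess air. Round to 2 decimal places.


Excess air = actual - stoichiometric = 23.0 - 12.7 = 10.30 kg/kg fuel
Excess air % = (excess / stoich) * 100 = (10.30 / 12.7) * 100 = 81.10%


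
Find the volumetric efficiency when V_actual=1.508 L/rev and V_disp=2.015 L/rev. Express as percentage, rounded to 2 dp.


eta_v = (V_actual / V_disp) * 100
Ratio = 1.508 / 2.015 = 0.7484
eta_v = 0.7484 * 100 = 74.84%


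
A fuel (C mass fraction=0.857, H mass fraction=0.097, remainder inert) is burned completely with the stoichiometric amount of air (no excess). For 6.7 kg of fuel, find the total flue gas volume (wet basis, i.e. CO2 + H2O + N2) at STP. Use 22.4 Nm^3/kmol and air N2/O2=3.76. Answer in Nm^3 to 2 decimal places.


Per kg fuel: CO2 = (C/12 kmol)*22.4 = (0.857/12)*22.4 = 1.59973 Nm^3
Per kg fuel: H2O = (H/2 kmol)*22.4 = (0.097/2)*22.4 = 1.08640 Nm^3
O2 needed per kg fuel = C/12 + H/4 = 0.857/12 + 0.097/4 = 0.09566667 kmol
Per kg fuel: N2 = O2*3.76*22.4 = 0.09566667*3.76*22.4 = 8.05743 Nm^3
Total per kg = 1.59973 + 1.08640 + 8.05743 = 10.74356 Nm^3
Total = 10.74356 * 6.7 = 71.98 Nm^3


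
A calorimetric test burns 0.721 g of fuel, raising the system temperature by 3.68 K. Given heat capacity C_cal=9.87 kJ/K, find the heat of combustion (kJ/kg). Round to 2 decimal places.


Hc = C_cal * delta_T / m_fuel
Q_released = 9.87 * 3.68 = 36.3216 kJ
m_fuel = 0.721 g = 0.721/1000 kg = 0.000721 kg
Hc = 36.3216 / 0.000721 = 50376.70 kJ/kg


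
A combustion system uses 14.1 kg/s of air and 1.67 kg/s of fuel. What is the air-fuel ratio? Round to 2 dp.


AFR = m_air / m_fuel
AFR = 14.1 / 1.67 = 8.44


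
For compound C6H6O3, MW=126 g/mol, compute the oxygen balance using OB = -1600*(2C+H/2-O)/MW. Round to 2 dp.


OB = -1600 * (2C + H/2 - O) / MW
Inner = 2*6 + 6/2 - 3 = 12.00
OB = -1600 * 12.00 / 126 = -152.38%


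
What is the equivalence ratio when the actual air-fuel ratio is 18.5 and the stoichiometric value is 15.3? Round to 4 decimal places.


phi = AFR_stoich / AFR_actual
phi = 15.3 / 18.5 = 0.8270


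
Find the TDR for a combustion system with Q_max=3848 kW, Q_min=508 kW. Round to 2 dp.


TDR = Q_max / Q_min
TDR = 3848 / 508 = 7.57


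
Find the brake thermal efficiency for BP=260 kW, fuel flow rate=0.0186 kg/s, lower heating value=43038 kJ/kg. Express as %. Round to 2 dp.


eta_BTE = (BP / (mf * LHV)) * 100
Denominator = 0.0186 * 43038 = 800.5068 kW
eta_BTE = (260 / 800.5068) * 100 = 32.48%


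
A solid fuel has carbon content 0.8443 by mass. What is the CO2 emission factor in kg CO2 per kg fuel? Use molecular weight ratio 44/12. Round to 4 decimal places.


EF = C_frac * (M_CO2 / M_C)
EF = 0.8443 * (44/12)
EF = 0.8443 * 3.666667 = 3.0958 kg_CO2/kg_fuel


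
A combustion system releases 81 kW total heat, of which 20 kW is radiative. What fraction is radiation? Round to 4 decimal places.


f_rad = Q_rad / Q_total
f_rad = 20 / 81 = 0.2469


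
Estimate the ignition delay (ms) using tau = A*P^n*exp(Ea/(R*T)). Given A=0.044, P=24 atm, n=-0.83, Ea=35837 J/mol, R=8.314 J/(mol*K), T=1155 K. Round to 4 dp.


tau = A * P^n * exp(Ea/(R*T))
P^n = 24^(-0.83) = 0.07151953
Ea/(R*T) = 35837/(8.314*1155) = 3.731983
exp(Ea/(R*T)) = 41.761835
tau = 0.044 * 0.07151953 * 41.761835 = 0.1314 ms


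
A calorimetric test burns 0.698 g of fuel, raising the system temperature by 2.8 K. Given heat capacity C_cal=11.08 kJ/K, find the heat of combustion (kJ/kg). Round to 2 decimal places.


Hc = C_cal * delta_T / m_fuel
Q_released = 11.08 * 2.8 = 31.0240 kJ
m_fuel = 0.698 g = 0.698/1000 kg = 0.000698 kg
Hc = 31.0240 / 0.000698 = 44446.99 kJ/kg


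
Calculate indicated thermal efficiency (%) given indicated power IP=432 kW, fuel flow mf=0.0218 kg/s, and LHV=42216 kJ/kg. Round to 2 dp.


eta_ith = (IP / (mf * LHV)) * 100
Denominator = 0.0218 * 42216 = 920.3088 kW
eta_ith = (432 / 920.3088) * 100 = 46.94%


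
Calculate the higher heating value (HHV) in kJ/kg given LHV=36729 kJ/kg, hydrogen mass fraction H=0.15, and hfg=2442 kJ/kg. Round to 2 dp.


HHV = LHV + hfg * 9 * H
Water addition = 2442 * 9 * 0.15 = 3296.700 kJ/kg
HHV = 36729 + 3296.700 = 40025.70 kJ/kg


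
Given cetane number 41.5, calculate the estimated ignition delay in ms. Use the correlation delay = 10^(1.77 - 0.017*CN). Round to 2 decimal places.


delay = 10^(1.77 - 0.017*CN)
Exponent = 1.77 - 0.017*41.5 = 1.0645
delay = 10^1.0645 = 11.60 ms


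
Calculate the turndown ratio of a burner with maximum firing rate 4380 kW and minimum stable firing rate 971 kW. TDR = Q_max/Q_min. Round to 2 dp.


TDR = Q_max / Q_min
TDR = 4380 / 971 = 4.51


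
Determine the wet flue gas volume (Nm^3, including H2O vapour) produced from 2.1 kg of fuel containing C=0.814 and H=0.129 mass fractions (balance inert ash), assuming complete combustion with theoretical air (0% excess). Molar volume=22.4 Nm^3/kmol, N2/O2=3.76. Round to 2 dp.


Per kg fuel: CO2 = (C/12 kmol)*22.4 = (0.814/12)*22.4 = 1.51947 Nm^3
Per kg fuel: H2O = (H/2 kmol)*22.4 = (0.129/2)*22.4 = 1.44480 Nm^3
O2 needed per kg fuel = C/12 + H/4 = 0.814/12 + 0.129/4 = 0.10008333 kmol
Per kg fuel: N2 = O2*3.76*22.4 = 0.10008333*3.76*22.4 = 8.42942 Nm^3
Total per kg = 1.51947 + 1.44480 + 8.42942 = 11.39369 Nm^3
Total = 11.39369 * 2.1 = 23.93 Nm^3


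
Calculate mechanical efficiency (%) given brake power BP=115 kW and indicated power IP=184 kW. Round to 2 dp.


eta_mech = (BP / IP) * 100
Ratio = 115 / 184 = 0.6250
eta_mech = 0.6250 * 100 = 62.50%


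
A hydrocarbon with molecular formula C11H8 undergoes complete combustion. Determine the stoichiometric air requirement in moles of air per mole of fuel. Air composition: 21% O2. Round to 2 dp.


Balanced combustion: C11H8 + 13 O2 -> 11 CO2 + 4 H2O
O2 needed = C + H/4 = 11 + 8/4 = 13.00 moles
Air moles = O2 / 0.21 = 13.00 / 0.21 = 61.90 moles air


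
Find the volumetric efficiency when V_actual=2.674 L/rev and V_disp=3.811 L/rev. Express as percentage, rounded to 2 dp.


eta_v = (V_actual / V_disp) * 100
Ratio = 2.674 / 3.811 = 0.7017
eta_v = 0.7017 * 100 = 70.17%


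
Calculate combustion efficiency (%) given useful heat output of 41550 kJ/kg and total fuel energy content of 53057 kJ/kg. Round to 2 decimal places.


Efficiency = (Q_useful / Q_fuel) * 100
Efficiency = (41550 / 53057) * 100
Efficiency = 0.7831 * 100 = 78.31%


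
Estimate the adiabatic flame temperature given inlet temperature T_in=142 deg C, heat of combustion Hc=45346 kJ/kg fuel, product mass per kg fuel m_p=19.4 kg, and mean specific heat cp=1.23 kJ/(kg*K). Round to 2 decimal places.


T_ad = T_in + Hc / (m_p * cp)
Denominator = 19.4 * 1.23 = 23.8620
Temperature rise = 45346 / 23.8620 = 1900.34 K
T_ad = 142 + 1900.34 = 2042.34 deg C


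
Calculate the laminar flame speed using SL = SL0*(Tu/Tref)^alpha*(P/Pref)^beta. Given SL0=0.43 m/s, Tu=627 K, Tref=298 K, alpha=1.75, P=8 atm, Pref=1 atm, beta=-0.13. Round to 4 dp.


SL = SL0 * (Tu/Tref)^alpha * (P/Pref)^beta
T ratio = 627/298 = 2.10402685
(T ratio)^alpha = 2.10402685^1.75 = 3.675697
(P/Pref)^beta = 8^(-0.13) = 0.763130
SL = 0.43 * 3.675697 * 0.763130 = 1.2062 m/s


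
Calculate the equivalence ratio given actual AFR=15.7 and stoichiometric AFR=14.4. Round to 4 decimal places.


phi = AFR_stoich / AFR_actual
phi = 14.4 / 15.7 = 0.9172


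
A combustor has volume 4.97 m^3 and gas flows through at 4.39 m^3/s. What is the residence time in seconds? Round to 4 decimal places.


tau = V / Q_flow
tau = 4.97 / 4.39 = 1.1321 s


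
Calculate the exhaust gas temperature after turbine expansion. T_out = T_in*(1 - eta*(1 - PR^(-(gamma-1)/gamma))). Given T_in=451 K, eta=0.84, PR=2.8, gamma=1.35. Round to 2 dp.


T_out = T_in * (1 - eta * (1 - PR^(-(gamma-1)/gamma)))
Exponent = -(1.35-1)/1.35 = -0.25925926
PR^exp = 2.8^(-0.25925926) = 0.76572026
Factor = 1 - 0.84*(1 - 0.76572026) = 0.80320502
T_out = 451 * 0.80320502 = 362.25 K


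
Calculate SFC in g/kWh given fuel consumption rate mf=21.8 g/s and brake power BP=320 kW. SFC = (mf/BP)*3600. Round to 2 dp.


SFC = (mf / BP) * 3600
Rate = 21.8 / 320 = 0.068125 g/(s*kW)
SFC = 0.068125 * 3600 = 245.25 g/kWh


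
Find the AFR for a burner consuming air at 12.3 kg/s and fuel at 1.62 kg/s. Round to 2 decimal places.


AFR = m_air / m_fuel
AFR = 12.3 / 1.62 = 7.59


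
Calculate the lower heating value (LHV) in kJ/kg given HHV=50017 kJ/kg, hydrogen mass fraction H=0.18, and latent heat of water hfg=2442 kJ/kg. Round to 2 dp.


LHV = HHV - hfg * 9 * H
Water correction = 2442 * 9 * 0.18 = 3956.040 kJ/kg
LHV = 50017 - 3956.040 = 46060.96 kJ/kg


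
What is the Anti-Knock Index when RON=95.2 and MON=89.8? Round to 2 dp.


AKI = (RON + MON) / 2
AKI = (95.2 + 89.8) / 2
AKI = 185.0 / 2 = 92.50


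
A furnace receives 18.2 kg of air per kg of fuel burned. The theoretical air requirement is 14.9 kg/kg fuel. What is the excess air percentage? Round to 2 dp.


Excess air = actual - stoichiometric = 18.2 - 14.9 = 3.30 kg/kg fuel
Excess air % = (excess / stoich) * 100 = (3.30 / 14.9) * 100 = 22.15%
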